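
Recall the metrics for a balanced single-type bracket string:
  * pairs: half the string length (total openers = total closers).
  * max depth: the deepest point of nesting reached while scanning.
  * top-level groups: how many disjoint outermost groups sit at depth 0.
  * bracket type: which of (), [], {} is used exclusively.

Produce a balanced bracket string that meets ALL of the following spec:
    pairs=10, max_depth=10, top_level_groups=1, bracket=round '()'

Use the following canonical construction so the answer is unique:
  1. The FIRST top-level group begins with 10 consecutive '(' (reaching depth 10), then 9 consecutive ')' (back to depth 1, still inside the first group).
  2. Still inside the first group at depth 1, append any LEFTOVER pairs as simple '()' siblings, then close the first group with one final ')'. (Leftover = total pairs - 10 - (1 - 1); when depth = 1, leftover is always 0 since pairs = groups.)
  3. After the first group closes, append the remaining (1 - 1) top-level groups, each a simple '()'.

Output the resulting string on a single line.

Spec: pairs=10 depth=10 groups=1
Leftover pairs = 10 - 10 - (1-1) = 0
First group: deep chain of depth 10 + 0 sibling pairs
Remaining 0 groups: simple '()' each

Answer: (((((((((())))))))))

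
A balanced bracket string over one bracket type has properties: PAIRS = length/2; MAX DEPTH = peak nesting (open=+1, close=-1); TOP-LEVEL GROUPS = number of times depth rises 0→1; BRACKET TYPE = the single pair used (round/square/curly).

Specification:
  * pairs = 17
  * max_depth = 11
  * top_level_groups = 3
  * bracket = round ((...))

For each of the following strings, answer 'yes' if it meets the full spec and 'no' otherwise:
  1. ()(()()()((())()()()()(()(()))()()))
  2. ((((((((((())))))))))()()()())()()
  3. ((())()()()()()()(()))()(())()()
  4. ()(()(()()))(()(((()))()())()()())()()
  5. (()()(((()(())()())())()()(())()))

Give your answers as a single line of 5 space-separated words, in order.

Answer: no yes no no no

Derivation:
String 1 '()(()()()((())()()()()(()(()))()()))': depth seq [1 0 1 2 1 2 1 2 1 2 3 4 3 2 3 2 3 2 3 2 3 2 3 4 3 4 5 4 3 2 3 2 3 2 1 0]
  -> pairs=18 depth=5 groups=2 -> no
String 2 '((((((((((())))))))))()()()())()()': depth seq [1 2 3 4 5 6 7 8 9 10 11 10 9 8 7 6 5 4 3 2 1 2 1 2 1 2 1 2 1 0 1 0 1 0]
  -> pairs=17 depth=11 groups=3 -> yes
String 3 '((())()()()()()()(()))()(())()()': depth seq [1 2 3 2 1 2 1 2 1 2 1 2 1 2 1 2 1 2 3 2 1 0 1 0 1 2 1 0 1 0 1 0]
  -> pairs=16 depth=3 groups=5 -> no
String 4 '()(()(()()))(()(((()))()())()()())()()': depth seq [1 0 1 2 1 2 3 2 3 2 1 0 1 2 1 2 3 4 5 4 3 2 3 2 3 2 1 2 1 2 1 2 1 0 1 0 1 0]
  -> pairs=19 depth=5 groups=5 -> no
String 5 '(()()(((()(())()())())()()(())()))': depth seq [1 2 1 2 1 2 3 4 5 4 5 6 5 4 5 4 5 4 3 4 3 2 3 2 3 2 3 4 3 2 3 2 1 0]
  -> pairs=17 depth=6 groups=1 -> no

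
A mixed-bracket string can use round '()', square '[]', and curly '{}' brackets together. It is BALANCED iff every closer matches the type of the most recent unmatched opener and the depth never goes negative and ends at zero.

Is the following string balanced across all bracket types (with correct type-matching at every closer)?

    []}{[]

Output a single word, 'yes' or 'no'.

Answer: no

Derivation:
pos 0: push '['; stack = [
pos 1: ']' matches '['; pop; stack = (empty)
pos 2: saw closer '}' but stack is empty → INVALID
Verdict: unmatched closer '}' at position 2 → no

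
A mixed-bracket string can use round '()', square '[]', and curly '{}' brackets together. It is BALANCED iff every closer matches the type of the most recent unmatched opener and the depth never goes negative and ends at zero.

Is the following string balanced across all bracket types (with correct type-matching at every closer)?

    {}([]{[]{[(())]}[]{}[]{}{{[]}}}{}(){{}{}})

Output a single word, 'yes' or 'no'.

Answer: yes

Derivation:
pos 0: push '{'; stack = {
pos 1: '}' matches '{'; pop; stack = (empty)
pos 2: push '('; stack = (
pos 3: push '['; stack = ([
pos 4: ']' matches '['; pop; stack = (
pos 5: push '{'; stack = ({
pos 6: push '['; stack = ({[
pos 7: ']' matches '['; pop; stack = ({
pos 8: push '{'; stack = ({{
pos 9: push '['; stack = ({{[
pos 10: push '('; stack = ({{[(
pos 11: push '('; stack = ({{[((
pos 12: ')' matches '('; pop; stack = ({{[(
pos 13: ')' matches '('; pop; stack = ({{[
pos 14: ']' matches '['; pop; stack = ({{
pos 15: '}' matches '{'; pop; stack = ({
pos 16: push '['; stack = ({[
pos 17: ']' matches '['; pop; stack = ({
pos 18: push '{'; stack = ({{
pos 19: '}' matches '{'; pop; stack = ({
pos 20: push '['; stack = ({[
pos 21: ']' matches '['; pop; stack = ({
pos 22: push '{'; stack = ({{
pos 23: '}' matches '{'; pop; stack = ({
pos 24: push '{'; stack = ({{
pos 25: push '{'; stack = ({{{
pos 26: push '['; stack = ({{{[
pos 27: ']' matches '['; pop; stack = ({{{
pos 28: '}' matches '{'; pop; stack = ({{
pos 29: '}' matches '{'; pop; stack = ({
pos 30: '}' matches '{'; pop; stack = (
pos 31: push '{'; stack = ({
pos 32: '}' matches '{'; pop; stack = (
pos 33: push '('; stack = ((
pos 34: ')' matches '('; pop; stack = (
pos 35: push '{'; stack = ({
pos 36: push '{'; stack = ({{
pos 37: '}' matches '{'; pop; stack = ({
pos 38: push '{'; stack = ({{
pos 39: '}' matches '{'; pop; stack = ({
pos 40: '}' matches '{'; pop; stack = (
pos 41: ')' matches '('; pop; stack = (empty)
end: stack empty → VALID
Verdict: properly nested → yes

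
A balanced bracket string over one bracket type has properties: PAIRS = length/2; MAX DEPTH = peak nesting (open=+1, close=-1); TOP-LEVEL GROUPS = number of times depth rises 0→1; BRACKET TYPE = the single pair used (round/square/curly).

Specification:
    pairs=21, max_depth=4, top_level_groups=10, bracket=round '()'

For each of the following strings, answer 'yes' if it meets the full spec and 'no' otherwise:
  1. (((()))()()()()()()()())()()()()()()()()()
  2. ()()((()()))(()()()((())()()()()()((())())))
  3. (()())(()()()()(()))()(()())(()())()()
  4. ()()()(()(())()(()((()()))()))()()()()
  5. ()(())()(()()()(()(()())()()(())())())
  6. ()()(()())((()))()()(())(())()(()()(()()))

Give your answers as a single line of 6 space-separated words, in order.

String 1 '(((()))()()()()()()()())()()()()()()()()()': depth seq [1 2 3 4 3 2 1 2 1 2 1 2 1 2 1 2 1 2 1 2 1 2 1 0 1 0 1 0 1 0 1 0 1 0 1 0 1 0 1 0 1 0]
  -> pairs=21 depth=4 groups=10 -> yes
String 2 '()()((()()))(()()()((())()()()()()((())())))': depth seq [1 0 1 0 1 2 3 2 3 2 1 0 1 2 1 2 1 2 1 2 3 4 3 2 3 2 3 2 3 2 3 2 3 2 3 4 5 4 3 4 3 2 1 0]
  -> pairs=22 depth=5 groups=4 -> no
String 3 '(()())(()()()()(()))()(()())(()())()()': depth seq [1 2 1 2 1 0 1 2 1 2 1 2 1 2 1 2 3 2 1 0 1 0 1 2 1 2 1 0 1 2 1 2 1 0 1 0 1 0]
  -> pairs=19 depth=3 groups=7 -> no
String 4 '()()()(()(())()(()((()()))()))()()()()': depth seq [1 0 1 0 1 0 1 2 1 2 3 2 1 2 1 2 3 2 3 4 5 4 5 4 3 2 3 2 1 0 1 0 1 0 1 0 1 0]
  -> pairs=19 depth=5 groups=8 -> no
String 5 '()(())()(()()()(()(()())()()(())())())': depth seq [1 0 1 2 1 0 1 0 1 2 1 2 1 2 1 2 3 2 3 4 3 4 3 2 3 2 3 2 3 4 3 2 3 2 1 2 1 0]
  -> pairs=19 depth=4 groups=4 -> no
String 6 '()()(()())((()))()()(())(())()(()()(()()))': depth seq [1 0 1 0 1 2 1 2 1 0 1 2 3 2 1 0 1 0 1 0 1 2 1 0 1 2 1 0 1 0 1 2 1 2 1 2 3 2 3 2 1 0]
  -> pairs=21 depth=3 groups=10 -> no

Answer: yes no no no no no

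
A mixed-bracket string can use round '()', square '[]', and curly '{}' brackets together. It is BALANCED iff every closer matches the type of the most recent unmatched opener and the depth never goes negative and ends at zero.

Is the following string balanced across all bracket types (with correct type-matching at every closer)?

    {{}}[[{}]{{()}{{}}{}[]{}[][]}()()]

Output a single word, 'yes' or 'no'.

pos 0: push '{'; stack = {
pos 1: push '{'; stack = {{
pos 2: '}' matches '{'; pop; stack = {
pos 3: '}' matches '{'; pop; stack = (empty)
pos 4: push '['; stack = [
pos 5: push '['; stack = [[
pos 6: push '{'; stack = [[{
pos 7: '}' matches '{'; pop; stack = [[
pos 8: ']' matches '['; pop; stack = [
pos 9: push '{'; stack = [{
pos 10: push '{'; stack = [{{
pos 11: push '('; stack = [{{(
pos 12: ')' matches '('; pop; stack = [{{
pos 13: '}' matches '{'; pop; stack = [{
pos 14: push '{'; stack = [{{
pos 15: push '{'; stack = [{{{
pos 16: '}' matches '{'; pop; stack = [{{
pos 17: '}' matches '{'; pop; stack = [{
pos 18: push '{'; stack = [{{
pos 19: '}' matches '{'; pop; stack = [{
pos 20: push '['; stack = [{[
pos 21: ']' matches '['; pop; stack = [{
pos 22: push '{'; stack = [{{
pos 23: '}' matches '{'; pop; stack = [{
pos 24: push '['; stack = [{[
pos 25: ']' matches '['; pop; stack = [{
pos 26: push '['; stack = [{[
pos 27: ']' matches '['; pop; stack = [{
pos 28: '}' matches '{'; pop; stack = [
pos 29: push '('; stack = [(
pos 30: ')' matches '('; pop; stack = [
pos 31: push '('; stack = [(
pos 32: ')' matches '('; pop; stack = [
pos 33: ']' matches '['; pop; stack = (empty)
end: stack empty → VALID
Verdict: properly nested → yes

Answer: yes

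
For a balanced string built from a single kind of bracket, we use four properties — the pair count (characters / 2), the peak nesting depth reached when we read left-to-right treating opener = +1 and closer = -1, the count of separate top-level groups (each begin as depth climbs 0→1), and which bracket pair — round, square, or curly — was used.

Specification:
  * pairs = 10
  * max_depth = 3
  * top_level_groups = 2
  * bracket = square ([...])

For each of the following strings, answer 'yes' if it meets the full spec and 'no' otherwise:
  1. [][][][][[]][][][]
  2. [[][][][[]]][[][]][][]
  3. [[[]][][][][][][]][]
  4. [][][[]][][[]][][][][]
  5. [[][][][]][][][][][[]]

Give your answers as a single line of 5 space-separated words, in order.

String 1 '[][][][][[]][][][]': depth seq [1 0 1 0 1 0 1 0 1 2 1 0 1 0 1 0 1 0]
  -> pairs=9 depth=2 groups=8 -> no
String 2 '[[][][][[]]][[][]][][]': depth seq [1 2 1 2 1 2 1 2 3 2 1 0 1 2 1 2 1 0 1 0 1 0]
  -> pairs=11 depth=3 groups=4 -> no
String 3 '[[[]][][][][][][]][]': depth seq [1 2 3 2 1 2 1 2 1 2 1 2 1 2 1 2 1 0 1 0]
  -> pairs=10 depth=3 groups=2 -> yes
String 4 '[][][[]][][[]][][][][]': depth seq [1 0 1 0 1 2 1 0 1 0 1 2 1 0 1 0 1 0 1 0 1 0]
  -> pairs=11 depth=2 groups=9 -> no
String 5 '[[][][][]][][][][][[]]': depth seq [1 2 1 2 1 2 1 2 1 0 1 0 1 0 1 0 1 0 1 2 1 0]
  -> pairs=11 depth=2 groups=6 -> no

Answer: no no yes no no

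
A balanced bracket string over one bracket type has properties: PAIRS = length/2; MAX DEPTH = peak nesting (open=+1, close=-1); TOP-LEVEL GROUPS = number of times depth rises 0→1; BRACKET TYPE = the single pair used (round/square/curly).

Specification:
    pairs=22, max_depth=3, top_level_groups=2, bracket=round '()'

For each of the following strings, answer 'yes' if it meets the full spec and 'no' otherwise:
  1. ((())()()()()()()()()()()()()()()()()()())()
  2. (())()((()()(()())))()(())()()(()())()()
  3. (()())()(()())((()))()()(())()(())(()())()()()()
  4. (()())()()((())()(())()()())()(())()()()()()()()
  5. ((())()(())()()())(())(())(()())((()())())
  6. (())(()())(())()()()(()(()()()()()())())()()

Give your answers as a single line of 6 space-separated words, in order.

String 1 '((())()()()()()()()()()()()()()()()()()())()': depth seq [1 2 3 2 1 2 1 2 1 2 1 2 1 2 1 2 1 2 1 2 1 2 1 2 1 2 1 2 1 2 1 2 1 2 1 2 1 2 1 2 1 0 1 0]
  -> pairs=22 depth=3 groups=2 -> yes
String 2 '(())()((()()(()())))()(())()()(()())()()': depth seq [1 2 1 0 1 0 1 2 3 2 3 2 3 4 3 4 3 2 1 0 1 0 1 2 1 0 1 0 1 0 1 2 1 2 1 0 1 0 1 0]
  -> pairs=20 depth=4 groups=10 -> no
String 3 '(()())()(()())((()))()()(())()(())(()())()()()()': depth seq [1 2 1 2 1 0 1 0 1 2 1 2 1 0 1 2 3 2 1 0 1 0 1 0 1 2 1 0 1 0 1 2 1 0 1 2 1 2 1 0 1 0 1 0 1 0 1 0]
  -> pairs=24 depth=3 groups=14 -> no
String 4 '(()())()()((())()(())()()())()(())()()()()()()()': depth seq [1 2 1 2 1 0 1 0 1 0 1 2 3 2 1 2 1 2 3 2 1 2 1 2 1 2 1 0 1 0 1 2 1 0 1 0 1 0 1 0 1 0 1 0 1 0 1 0]
  -> pairs=24 depth=3 groups=13 -> no
String 5 '((())()(())()()())(())(())(()())((()())())': depth seq [1 2 3 2 1 2 1 2 3 2 1 2 1 2 1 2 1 0 1 2 1 0 1 2 1 0 1 2 1 2 1 0 1 2 3 2 3 2 1 2 1 0]
  -> pairs=21 depth=3 groups=5 -> no
String 6 '(())(()())(())()()()(()(()()()()()())())()()': depth seq [1 2 1 0 1 2 1 2 1 0 1 2 1 0 1 0 1 0 1 0 1 2 1 2 3 2 3 2 3 2 3 2 3 2 3 2 1 2 1 0 1 0 1 0]
  -> pairs=22 depth=3 groups=9 -> no

Answer: yes no no no no no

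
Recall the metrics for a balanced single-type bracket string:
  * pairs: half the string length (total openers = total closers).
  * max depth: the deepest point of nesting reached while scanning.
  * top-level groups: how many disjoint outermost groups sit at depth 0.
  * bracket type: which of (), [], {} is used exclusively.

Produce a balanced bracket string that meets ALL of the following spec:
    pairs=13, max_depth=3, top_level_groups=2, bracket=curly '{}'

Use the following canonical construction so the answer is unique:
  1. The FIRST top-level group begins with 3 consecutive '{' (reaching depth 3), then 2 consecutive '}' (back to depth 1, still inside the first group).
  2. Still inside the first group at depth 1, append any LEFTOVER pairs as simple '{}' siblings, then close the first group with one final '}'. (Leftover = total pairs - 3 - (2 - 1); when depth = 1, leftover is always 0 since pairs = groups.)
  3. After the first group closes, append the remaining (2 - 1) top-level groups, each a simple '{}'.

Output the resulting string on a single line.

Answer: {{{}}{}{}{}{}{}{}{}{}{}}{}

Derivation:
Spec: pairs=13 depth=3 groups=2
Leftover pairs = 13 - 3 - (2-1) = 9
First group: deep chain of depth 3 + 9 sibling pairs
Remaining 1 groups: simple '{}' each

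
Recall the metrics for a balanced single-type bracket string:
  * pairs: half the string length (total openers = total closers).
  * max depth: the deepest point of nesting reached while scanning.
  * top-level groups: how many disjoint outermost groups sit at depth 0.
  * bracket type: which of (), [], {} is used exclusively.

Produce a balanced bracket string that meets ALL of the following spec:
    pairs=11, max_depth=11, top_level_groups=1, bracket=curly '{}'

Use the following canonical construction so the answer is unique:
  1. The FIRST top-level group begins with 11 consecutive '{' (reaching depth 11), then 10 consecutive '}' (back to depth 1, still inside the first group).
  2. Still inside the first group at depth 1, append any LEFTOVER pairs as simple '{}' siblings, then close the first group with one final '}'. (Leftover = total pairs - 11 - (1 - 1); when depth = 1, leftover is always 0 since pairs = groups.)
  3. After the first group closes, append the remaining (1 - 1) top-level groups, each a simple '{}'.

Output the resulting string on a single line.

Spec: pairs=11 depth=11 groups=1
Leftover pairs = 11 - 11 - (1-1) = 0
First group: deep chain of depth 11 + 0 sibling pairs
Remaining 0 groups: simple '{}' each

Answer: {{{{{{{{{{{}}}}}}}}}}}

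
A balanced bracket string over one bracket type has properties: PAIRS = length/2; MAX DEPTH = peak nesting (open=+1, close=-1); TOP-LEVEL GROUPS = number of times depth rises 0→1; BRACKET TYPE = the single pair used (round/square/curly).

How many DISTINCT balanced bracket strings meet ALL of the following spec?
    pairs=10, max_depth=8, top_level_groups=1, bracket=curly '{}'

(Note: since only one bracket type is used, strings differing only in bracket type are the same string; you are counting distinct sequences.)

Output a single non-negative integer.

Spec: pairs=10 depth=8 groups=1
Count(depth <= 8) = 4846
Count(depth <= 7) = 4744
Count(depth == 8) = 4846 - 4744 = 102

Answer: 102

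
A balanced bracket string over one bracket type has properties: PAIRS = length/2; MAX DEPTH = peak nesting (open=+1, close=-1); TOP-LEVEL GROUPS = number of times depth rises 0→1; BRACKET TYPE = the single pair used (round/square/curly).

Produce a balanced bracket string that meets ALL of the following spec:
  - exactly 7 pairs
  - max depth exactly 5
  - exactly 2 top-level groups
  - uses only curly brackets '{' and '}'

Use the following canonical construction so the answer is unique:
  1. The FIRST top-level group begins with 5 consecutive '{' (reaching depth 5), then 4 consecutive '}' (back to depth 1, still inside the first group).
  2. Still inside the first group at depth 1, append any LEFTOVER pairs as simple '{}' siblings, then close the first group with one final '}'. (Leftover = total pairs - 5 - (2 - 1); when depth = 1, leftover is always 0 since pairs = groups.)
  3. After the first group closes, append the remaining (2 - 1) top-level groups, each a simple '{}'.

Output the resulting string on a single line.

Spec: pairs=7 depth=5 groups=2
Leftover pairs = 7 - 5 - (2-1) = 1
First group: deep chain of depth 5 + 1 sibling pairs
Remaining 1 groups: simple '{}' each

Answer: {{{{{}}}}{}}{}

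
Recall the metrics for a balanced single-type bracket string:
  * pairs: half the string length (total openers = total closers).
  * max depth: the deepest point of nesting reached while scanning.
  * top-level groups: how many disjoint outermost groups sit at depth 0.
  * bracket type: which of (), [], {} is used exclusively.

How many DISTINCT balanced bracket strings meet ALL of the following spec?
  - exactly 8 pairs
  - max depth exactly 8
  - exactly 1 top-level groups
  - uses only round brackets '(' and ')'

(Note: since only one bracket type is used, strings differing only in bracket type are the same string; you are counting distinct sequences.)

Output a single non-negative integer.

Spec: pairs=8 depth=8 groups=1
Count(depth <= 8) = 429
Count(depth <= 7) = 428
Count(depth == 8) = 429 - 428 = 1

Answer: 1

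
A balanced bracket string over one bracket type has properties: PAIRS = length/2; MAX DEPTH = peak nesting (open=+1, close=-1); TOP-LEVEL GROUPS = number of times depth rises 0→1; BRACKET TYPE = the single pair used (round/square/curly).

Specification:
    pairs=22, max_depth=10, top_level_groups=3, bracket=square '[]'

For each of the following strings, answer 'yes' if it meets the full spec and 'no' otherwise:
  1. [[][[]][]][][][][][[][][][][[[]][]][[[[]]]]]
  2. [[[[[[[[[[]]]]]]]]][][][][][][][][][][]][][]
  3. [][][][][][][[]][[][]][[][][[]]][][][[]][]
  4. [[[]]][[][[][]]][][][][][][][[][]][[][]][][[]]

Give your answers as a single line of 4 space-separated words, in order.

String 1 '[[][[]][]][][][][][[][][][][[[]][]][[[[]]]]]': depth seq [1 2 1 2 3 2 1 2 1 0 1 0 1 0 1 0 1 0 1 2 1 2 1 2 1 2 1 2 3 4 3 2 3 2 1 2 3 4 5 4 3 2 1 0]
  -> pairs=22 depth=5 groups=6 -> no
String 2 '[[[[[[[[[[]]]]]]]]][][][][][][][][][][]][][]': depth seq [1 2 3 4 5 6 7 8 9 10 9 8 7 6 5 4 3 2 1 2 1 2 1 2 1 2 1 2 1 2 1 2 1 2 1 2 1 2 1 0 1 0 1 0]
  -> pairs=22 depth=10 groups=3 -> yes
String 3 '[][][][][][][[]][[][]][[][][[]]][][][[]][]': depth seq [1 0 1 0 1 0 1 0 1 0 1 0 1 2 1 0 1 2 1 2 1 0 1 2 1 2 1 2 3 2 1 0 1 0 1 0 1 2 1 0 1 0]
  -> pairs=21 depth=3 groups=13 -> no
String 4 '[[[]]][[][[][]]][][][][][][][[][]][[][]][][[]]': depth seq [1 2 3 2 1 0 1 2 1 2 3 2 3 2 1 0 1 0 1 0 1 0 1 0 1 0 1 0 1 2 1 2 1 0 1 2 1 2 1 0 1 0 1 2 1 0]
  -> pairs=23 depth=3 groups=12 -> no

Answer: no yes no no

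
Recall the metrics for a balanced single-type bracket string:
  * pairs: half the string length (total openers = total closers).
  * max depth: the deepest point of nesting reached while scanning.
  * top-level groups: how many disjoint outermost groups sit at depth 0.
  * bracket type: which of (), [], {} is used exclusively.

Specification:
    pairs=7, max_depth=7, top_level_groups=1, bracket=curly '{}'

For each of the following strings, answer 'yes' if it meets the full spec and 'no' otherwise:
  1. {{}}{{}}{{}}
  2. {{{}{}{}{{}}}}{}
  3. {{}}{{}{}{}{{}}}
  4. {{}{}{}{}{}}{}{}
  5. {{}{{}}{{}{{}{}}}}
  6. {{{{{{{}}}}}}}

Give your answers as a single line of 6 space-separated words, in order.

String 1 '{{}}{{}}{{}}': depth seq [1 2 1 0 1 2 1 0 1 2 1 0]
  -> pairs=6 depth=2 groups=3 -> no
String 2 '{{{}{}{}{{}}}}{}': depth seq [1 2 3 2 3 2 3 2 3 4 3 2 1 0 1 0]
  -> pairs=8 depth=4 groups=2 -> no
String 3 '{{}}{{}{}{}{{}}}': depth seq [1 2 1 0 1 2 1 2 1 2 1 2 3 2 1 0]
  -> pairs=8 depth=3 groups=2 -> no
String 4 '{{}{}{}{}{}}{}{}': depth seq [1 2 1 2 1 2 1 2 1 2 1 0 1 0 1 0]
  -> pairs=8 depth=2 groups=3 -> no
String 5 '{{}{{}}{{}{{}{}}}}': depth seq [1 2 1 2 3 2 1 2 3 2 3 4 3 4 3 2 1 0]
  -> pairs=9 depth=4 groups=1 -> no
String 6 '{{{{{{{}}}}}}}': depth seq [1 2 3 4 5 6 7 6 5 4 3 2 1 0]
  -> pairs=7 depth=7 groups=1 -> yes

Answer: no no no no no yes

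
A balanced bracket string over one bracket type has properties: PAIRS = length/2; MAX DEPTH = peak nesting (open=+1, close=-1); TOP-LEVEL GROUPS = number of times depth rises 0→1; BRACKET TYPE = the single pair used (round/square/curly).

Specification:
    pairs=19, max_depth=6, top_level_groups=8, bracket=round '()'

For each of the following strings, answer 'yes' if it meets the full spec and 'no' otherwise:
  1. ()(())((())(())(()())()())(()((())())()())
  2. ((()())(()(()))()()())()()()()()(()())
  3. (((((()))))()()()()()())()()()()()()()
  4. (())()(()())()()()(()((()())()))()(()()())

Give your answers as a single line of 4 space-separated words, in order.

String 1 '()(())((())(())(()())()())(()((())())()())': depth seq [1 0 1 2 1 0 1 2 3 2 1 2 3 2 1 2 3 2 3 2 1 2 1 2 1 0 1 2 1 2 3 4 3 2 3 2 1 2 1 2 1 0]
  -> pairs=21 depth=4 groups=4 -> no
String 2 '((()())(()(()))()()())()()()()()(()())': depth seq [1 2 3 2 3 2 1 2 3 2 3 4 3 2 1 2 1 2 1 2 1 0 1 0 1 0 1 0 1 0 1 0 1 2 1 2 1 0]
  -> pairs=19 depth=4 groups=7 -> no
String 3 '(((((()))))()()()()()())()()()()()()()': depth seq [1 2 3 4 5 6 5 4 3 2 1 2 1 2 1 2 1 2 1 2 1 2 1 0 1 0 1 0 1 0 1 0 1 0 1 0 1 0]
  -> pairs=19 depth=6 groups=8 -> yes
String 4 '(())()(()())()()()(()((()())()))()(()()())': depth seq [1 2 1 0 1 0 1 2 1 2 1 0 1 0 1 0 1 0 1 2 1 2 3 4 3 4 3 2 3 2 1 0 1 0 1 2 1 2 1 2 1 0]
  -> pairs=21 depth=4 groups=9 -> no

Answer: no no yes no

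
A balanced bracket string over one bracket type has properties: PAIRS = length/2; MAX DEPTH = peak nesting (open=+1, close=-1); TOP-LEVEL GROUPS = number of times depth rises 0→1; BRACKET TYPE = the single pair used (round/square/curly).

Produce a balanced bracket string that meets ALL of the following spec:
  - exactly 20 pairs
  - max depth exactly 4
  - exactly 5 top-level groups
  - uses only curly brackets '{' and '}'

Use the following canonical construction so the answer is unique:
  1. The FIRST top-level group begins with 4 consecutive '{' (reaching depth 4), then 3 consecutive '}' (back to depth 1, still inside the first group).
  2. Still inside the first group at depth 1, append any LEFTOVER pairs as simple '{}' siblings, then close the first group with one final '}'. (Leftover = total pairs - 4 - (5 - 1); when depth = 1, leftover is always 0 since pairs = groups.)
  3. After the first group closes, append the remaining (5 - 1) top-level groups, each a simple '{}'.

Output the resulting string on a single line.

Answer: {{{{}}}{}{}{}{}{}{}{}{}{}{}{}{}}{}{}{}{}

Derivation:
Spec: pairs=20 depth=4 groups=5
Leftover pairs = 20 - 4 - (5-1) = 12
First group: deep chain of depth 4 + 12 sibling pairs
Remaining 4 groups: simple '{}' each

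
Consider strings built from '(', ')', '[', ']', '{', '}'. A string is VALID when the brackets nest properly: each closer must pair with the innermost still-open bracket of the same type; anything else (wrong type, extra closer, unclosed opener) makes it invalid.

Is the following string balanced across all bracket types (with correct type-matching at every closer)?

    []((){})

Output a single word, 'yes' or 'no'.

pos 0: push '['; stack = [
pos 1: ']' matches '['; pop; stack = (empty)
pos 2: push '('; stack = (
pos 3: push '('; stack = ((
pos 4: ')' matches '('; pop; stack = (
pos 5: push '{'; stack = ({
pos 6: '}' matches '{'; pop; stack = (
pos 7: ')' matches '('; pop; stack = (empty)
end: stack empty → VALID
Verdict: properly nested → yes

Answer: yes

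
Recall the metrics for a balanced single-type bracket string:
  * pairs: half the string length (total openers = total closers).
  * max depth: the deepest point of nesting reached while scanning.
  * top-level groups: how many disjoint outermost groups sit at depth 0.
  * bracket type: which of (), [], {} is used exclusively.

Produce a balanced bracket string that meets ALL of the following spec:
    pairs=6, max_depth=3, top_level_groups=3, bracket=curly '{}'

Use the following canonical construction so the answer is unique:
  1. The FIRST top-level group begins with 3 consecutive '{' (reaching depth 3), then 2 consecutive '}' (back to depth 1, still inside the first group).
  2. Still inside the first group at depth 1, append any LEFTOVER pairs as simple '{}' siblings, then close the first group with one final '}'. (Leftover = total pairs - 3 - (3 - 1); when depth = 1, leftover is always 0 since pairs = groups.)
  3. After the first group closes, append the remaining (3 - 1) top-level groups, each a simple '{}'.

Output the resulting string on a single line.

Spec: pairs=6 depth=3 groups=3
Leftover pairs = 6 - 3 - (3-1) = 1
First group: deep chain of depth 3 + 1 sibling pairs
Remaining 2 groups: simple '{}' each

Answer: {{{}}{}}{}{}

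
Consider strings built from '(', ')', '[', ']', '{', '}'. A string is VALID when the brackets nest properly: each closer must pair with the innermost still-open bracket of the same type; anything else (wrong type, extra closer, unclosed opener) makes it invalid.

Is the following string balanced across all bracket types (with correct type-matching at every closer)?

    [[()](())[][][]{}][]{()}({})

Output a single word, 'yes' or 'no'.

pos 0: push '['; stack = [
pos 1: push '['; stack = [[
pos 2: push '('; stack = [[(
pos 3: ')' matches '('; pop; stack = [[
pos 4: ']' matches '['; pop; stack = [
pos 5: push '('; stack = [(
pos 6: push '('; stack = [((
pos 7: ')' matches '('; pop; stack = [(
pos 8: ')' matches '('; pop; stack = [
pos 9: push '['; stack = [[
pos 10: ']' matches '['; pop; stack = [
pos 11: push '['; stack = [[
pos 12: ']' matches '['; pop; stack = [
pos 13: push '['; stack = [[
pos 14: ']' matches '['; pop; stack = [
pos 15: push '{'; stack = [{
pos 16: '}' matches '{'; pop; stack = [
pos 17: ']' matches '['; pop; stack = (empty)
pos 18: push '['; stack = [
pos 19: ']' matches '['; pop; stack = (empty)
pos 20: push '{'; stack = {
pos 21: push '('; stack = {(
pos 22: ')' matches '('; pop; stack = {
pos 23: '}' matches '{'; pop; stack = (empty)
pos 24: push '('; stack = (
pos 25: push '{'; stack = ({
pos 26: '}' matches '{'; pop; stack = (
pos 27: ')' matches '('; pop; stack = (empty)
end: stack empty → VALID
Verdict: properly nested → yes

Answer: yes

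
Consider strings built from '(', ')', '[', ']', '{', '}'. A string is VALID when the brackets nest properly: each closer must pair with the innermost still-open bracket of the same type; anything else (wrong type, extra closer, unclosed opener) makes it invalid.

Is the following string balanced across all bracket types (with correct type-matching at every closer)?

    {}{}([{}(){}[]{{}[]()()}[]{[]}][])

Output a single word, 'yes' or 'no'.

pos 0: push '{'; stack = {
pos 1: '}' matches '{'; pop; stack = (empty)
pos 2: push '{'; stack = {
pos 3: '}' matches '{'; pop; stack = (empty)
pos 4: push '('; stack = (
pos 5: push '['; stack = ([
pos 6: push '{'; stack = ([{
pos 7: '}' matches '{'; pop; stack = ([
pos 8: push '('; stack = ([(
pos 9: ')' matches '('; pop; stack = ([
pos 10: push '{'; stack = ([{
pos 11: '}' matches '{'; pop; stack = ([
pos 12: push '['; stack = ([[
pos 13: ']' matches '['; pop; stack = ([
pos 14: push '{'; stack = ([{
pos 15: push '{'; stack = ([{{
pos 16: '}' matches '{'; pop; stack = ([{
pos 17: push '['; stack = ([{[
pos 18: ']' matches '['; pop; stack = ([{
pos 19: push '('; stack = ([{(
pos 20: ')' matches '('; pop; stack = ([{
pos 21: push '('; stack = ([{(
pos 22: ')' matches '('; pop; stack = ([{
pos 23: '}' matches '{'; pop; stack = ([
pos 24: push '['; stack = ([[
pos 25: ']' matches '['; pop; stack = ([
pos 26: push '{'; stack = ([{
pos 27: push '['; stack = ([{[
pos 28: ']' matches '['; pop; stack = ([{
pos 29: '}' matches '{'; pop; stack = ([
pos 30: ']' matches '['; pop; stack = (
pos 31: push '['; stack = ([
pos 32: ']' matches '['; pop; stack = (
pos 33: ')' matches '('; pop; stack = (empty)
end: stack empty → VALID
Verdict: properly nested → yes

Answer: yes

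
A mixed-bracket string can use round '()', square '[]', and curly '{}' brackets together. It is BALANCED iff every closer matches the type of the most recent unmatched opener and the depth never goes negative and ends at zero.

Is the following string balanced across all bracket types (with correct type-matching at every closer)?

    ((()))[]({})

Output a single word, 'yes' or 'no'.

Answer: yes

Derivation:
pos 0: push '('; stack = (
pos 1: push '('; stack = ((
pos 2: push '('; stack = (((
pos 3: ')' matches '('; pop; stack = ((
pos 4: ')' matches '('; pop; stack = (
pos 5: ')' matches '('; pop; stack = (empty)
pos 6: push '['; stack = [
pos 7: ']' matches '['; pop; stack = (empty)
pos 8: push '('; stack = (
pos 9: push '{'; stack = ({
pos 10: '}' matches '{'; pop; stack = (
pos 11: ')' matches '('; pop; stack = (empty)
end: stack empty → VALID
Verdict: properly nested → yes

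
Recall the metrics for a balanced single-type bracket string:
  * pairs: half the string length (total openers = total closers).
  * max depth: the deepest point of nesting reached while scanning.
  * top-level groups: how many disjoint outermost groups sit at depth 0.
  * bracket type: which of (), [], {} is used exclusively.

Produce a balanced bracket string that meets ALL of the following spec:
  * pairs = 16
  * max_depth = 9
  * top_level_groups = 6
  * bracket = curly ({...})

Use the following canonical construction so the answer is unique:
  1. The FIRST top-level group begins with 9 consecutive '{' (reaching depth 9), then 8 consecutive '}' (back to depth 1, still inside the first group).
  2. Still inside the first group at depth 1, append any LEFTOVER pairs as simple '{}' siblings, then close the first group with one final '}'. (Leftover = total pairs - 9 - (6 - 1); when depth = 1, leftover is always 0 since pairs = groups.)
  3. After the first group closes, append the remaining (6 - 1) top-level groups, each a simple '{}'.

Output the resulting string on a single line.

Answer: {{{{{{{{{}}}}}}}}{}{}}{}{}{}{}{}

Derivation:
Spec: pairs=16 depth=9 groups=6
Leftover pairs = 16 - 9 - (6-1) = 2
First group: deep chain of depth 9 + 2 sibling pairs
Remaining 5 groups: simple '{}' each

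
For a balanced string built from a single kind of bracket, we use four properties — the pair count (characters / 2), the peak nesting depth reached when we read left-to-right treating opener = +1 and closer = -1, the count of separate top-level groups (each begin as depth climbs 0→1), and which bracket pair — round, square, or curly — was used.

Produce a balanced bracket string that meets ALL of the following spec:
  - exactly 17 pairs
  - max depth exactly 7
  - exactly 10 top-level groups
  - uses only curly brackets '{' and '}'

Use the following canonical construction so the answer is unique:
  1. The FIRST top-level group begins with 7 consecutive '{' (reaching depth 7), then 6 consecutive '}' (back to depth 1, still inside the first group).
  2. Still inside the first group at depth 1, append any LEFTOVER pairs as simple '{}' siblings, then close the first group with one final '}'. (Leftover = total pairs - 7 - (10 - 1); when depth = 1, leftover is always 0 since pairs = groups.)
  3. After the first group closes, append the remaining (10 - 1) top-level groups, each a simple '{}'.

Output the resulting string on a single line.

Spec: pairs=17 depth=7 groups=10
Leftover pairs = 17 - 7 - (10-1) = 1
First group: deep chain of depth 7 + 1 sibling pairs
Remaining 9 groups: simple '{}' each

Answer: {{{{{{{}}}}}}{}}{}{}{}{}{}{}{}{}{}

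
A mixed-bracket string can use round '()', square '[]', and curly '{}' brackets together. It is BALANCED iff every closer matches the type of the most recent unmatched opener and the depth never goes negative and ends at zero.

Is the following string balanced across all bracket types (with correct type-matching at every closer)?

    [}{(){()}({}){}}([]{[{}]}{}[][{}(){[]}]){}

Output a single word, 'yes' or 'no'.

pos 0: push '['; stack = [
pos 1: saw closer '}' but top of stack is '[' (expected ']') → INVALID
Verdict: type mismatch at position 1: '}' closes '[' → no

Answer: no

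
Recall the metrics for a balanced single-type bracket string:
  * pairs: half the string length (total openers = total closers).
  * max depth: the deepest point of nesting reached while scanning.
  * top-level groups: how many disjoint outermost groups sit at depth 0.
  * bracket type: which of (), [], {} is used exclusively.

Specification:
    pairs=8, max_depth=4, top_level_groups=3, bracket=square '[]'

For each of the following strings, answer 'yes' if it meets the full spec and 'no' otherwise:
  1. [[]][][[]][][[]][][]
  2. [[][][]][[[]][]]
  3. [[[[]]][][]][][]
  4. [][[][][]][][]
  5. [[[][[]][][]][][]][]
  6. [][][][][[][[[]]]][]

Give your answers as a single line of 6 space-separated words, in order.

Answer: no no yes no no no

Derivation:
String 1 '[[]][][[]][][[]][][]': depth seq [1 2 1 0 1 0 1 2 1 0 1 0 1 2 1 0 1 0 1 0]
  -> pairs=10 depth=2 groups=7 -> no
String 2 '[[][][]][[[]][]]': depth seq [1 2 1 2 1 2 1 0 1 2 3 2 1 2 1 0]
  -> pairs=8 depth=3 groups=2 -> no
String 3 '[[[[]]][][]][][]': depth seq [1 2 3 4 3 2 1 2 1 2 1 0 1 0 1 0]
  -> pairs=8 depth=4 groups=3 -> yes
String 4 '[][[][][]][][]': depth seq [1 0 1 2 1 2 1 2 1 0 1 0 1 0]
  -> pairs=7 depth=2 groups=4 -> no
String 5 '[[[][[]][][]][][]][]': depth seq [1 2 3 2 3 4 3 2 3 2 3 2 1 2 1 2 1 0 1 0]
  -> pairs=10 depth=4 groups=2 -> no
String 6 '[][][][][[][[[]]]][]': depth seq [1 0 1 0 1 0 1 0 1 2 1 2 3 4 3 2 1 0 1 0]
  -> pairs=10 depth=4 groups=6 -> no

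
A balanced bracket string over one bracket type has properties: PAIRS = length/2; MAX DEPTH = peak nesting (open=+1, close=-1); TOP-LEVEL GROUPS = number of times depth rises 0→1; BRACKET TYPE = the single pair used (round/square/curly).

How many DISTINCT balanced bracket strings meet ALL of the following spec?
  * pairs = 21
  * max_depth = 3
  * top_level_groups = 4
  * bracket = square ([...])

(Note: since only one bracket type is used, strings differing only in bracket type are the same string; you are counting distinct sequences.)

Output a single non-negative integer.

Spec: pairs=21 depth=3 groups=4
Count(depth <= 3) = 15859712
Count(depth <= 2) = 1140
Count(depth == 3) = 15859712 - 1140 = 15858572

Answer: 15858572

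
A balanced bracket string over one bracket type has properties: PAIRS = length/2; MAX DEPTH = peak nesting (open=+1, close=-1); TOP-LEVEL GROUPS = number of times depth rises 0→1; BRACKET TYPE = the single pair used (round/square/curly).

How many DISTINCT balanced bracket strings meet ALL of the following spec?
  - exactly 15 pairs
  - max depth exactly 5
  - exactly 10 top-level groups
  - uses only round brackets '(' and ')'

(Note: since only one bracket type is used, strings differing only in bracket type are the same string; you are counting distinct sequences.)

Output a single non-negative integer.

Spec: pairs=15 depth=5 groups=10
Count(depth <= 5) = 7742
Count(depth <= 4) = 7582
Count(depth == 5) = 7742 - 7582 = 160

Answer: 160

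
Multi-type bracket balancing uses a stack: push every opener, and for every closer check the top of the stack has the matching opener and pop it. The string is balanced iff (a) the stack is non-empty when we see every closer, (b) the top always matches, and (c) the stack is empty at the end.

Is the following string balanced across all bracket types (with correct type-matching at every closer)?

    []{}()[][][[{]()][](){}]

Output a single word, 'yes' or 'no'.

pos 0: push '['; stack = [
pos 1: ']' matches '['; pop; stack = (empty)
pos 2: push '{'; stack = {
pos 3: '}' matches '{'; pop; stack = (empty)
pos 4: push '('; stack = (
pos 5: ')' matches '('; pop; stack = (empty)
pos 6: push '['; stack = [
pos 7: ']' matches '['; pop; stack = (empty)
pos 8: push '['; stack = [
pos 9: ']' matches '['; pop; stack = (empty)
pos 10: push '['; stack = [
pos 11: push '['; stack = [[
pos 12: push '{'; stack = [[{
pos 13: saw closer ']' but top of stack is '{' (expected '}') → INVALID
Verdict: type mismatch at position 13: ']' closes '{' → no

Answer: no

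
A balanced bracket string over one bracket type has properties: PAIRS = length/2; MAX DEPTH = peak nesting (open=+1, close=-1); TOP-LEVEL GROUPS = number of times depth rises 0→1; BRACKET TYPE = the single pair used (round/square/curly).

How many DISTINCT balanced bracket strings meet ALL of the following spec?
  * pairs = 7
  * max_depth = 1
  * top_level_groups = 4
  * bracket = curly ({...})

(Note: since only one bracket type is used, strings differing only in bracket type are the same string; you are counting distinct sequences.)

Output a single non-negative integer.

Spec: pairs=7 depth=1 groups=4
Count(depth <= 1) = 0
Count(depth <= 0) = 0
Count(depth == 1) = 0 - 0 = 0

Answer: 0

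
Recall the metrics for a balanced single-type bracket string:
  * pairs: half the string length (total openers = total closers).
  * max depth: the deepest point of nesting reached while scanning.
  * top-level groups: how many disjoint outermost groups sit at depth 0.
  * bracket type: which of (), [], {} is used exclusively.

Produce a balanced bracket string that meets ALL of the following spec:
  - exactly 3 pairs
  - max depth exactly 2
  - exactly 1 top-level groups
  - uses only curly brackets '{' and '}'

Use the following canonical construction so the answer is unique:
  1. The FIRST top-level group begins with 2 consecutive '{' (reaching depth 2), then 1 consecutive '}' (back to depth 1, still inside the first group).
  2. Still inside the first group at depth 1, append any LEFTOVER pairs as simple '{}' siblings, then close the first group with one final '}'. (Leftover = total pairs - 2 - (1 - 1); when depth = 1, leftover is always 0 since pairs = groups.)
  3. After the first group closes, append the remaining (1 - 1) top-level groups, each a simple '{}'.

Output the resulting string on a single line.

Spec: pairs=3 depth=2 groups=1
Leftover pairs = 3 - 2 - (1-1) = 1
First group: deep chain of depth 2 + 1 sibling pairs
Remaining 0 groups: simple '{}' each

Answer: {{}{}}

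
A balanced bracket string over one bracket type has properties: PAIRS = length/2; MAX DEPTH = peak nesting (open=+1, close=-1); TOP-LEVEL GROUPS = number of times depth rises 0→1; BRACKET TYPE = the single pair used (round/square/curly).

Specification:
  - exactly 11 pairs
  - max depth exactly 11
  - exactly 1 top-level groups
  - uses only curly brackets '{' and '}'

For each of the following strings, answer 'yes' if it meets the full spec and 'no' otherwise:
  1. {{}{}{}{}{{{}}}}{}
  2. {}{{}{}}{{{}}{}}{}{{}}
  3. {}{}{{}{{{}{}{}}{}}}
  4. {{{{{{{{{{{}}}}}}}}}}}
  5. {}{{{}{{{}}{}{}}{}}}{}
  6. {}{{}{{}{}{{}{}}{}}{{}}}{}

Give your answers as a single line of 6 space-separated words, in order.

Answer: no no no yes no no

Derivation:
String 1 '{{}{}{}{}{{{}}}}{}': depth seq [1 2 1 2 1 2 1 2 1 2 3 4 3 2 1 0 1 0]
  -> pairs=9 depth=4 groups=2 -> no
String 2 '{}{{}{}}{{{}}{}}{}{{}}': depth seq [1 0 1 2 1 2 1 0 1 2 3 2 1 2 1 0 1 0 1 2 1 0]
  -> pairs=11 depth=3 groups=5 -> no
String 3 '{}{}{{}{{{}{}{}}{}}}': depth seq [1 0 1 0 1 2 1 2 3 4 3 4 3 4 3 2 3 2 1 0]
  -> pairs=10 depth=4 groups=3 -> no
String 4 '{{{{{{{{{{{}}}}}}}}}}}': depth seq [1 2 3 4 5 6 7 8 9 10 11 10 9 8 7 6 5 4 3 2 1 0]
  -> pairs=11 depth=11 groups=1 -> yes
String 5 '{}{{{}{{{}}{}{}}{}}}{}': depth seq [1 0 1 2 3 2 3 4 5 4 3 4 3 4 3 2 3 2 1 0 1 0]
  -> pairs=11 depth=5 groups=3 -> no
String 6 '{}{{}{{}{}{{}{}}{}}{{}}}{}': depth seq [1 0 1 2 1 2 3 2 3 2 3 4 3 4 3 2 3 2 1 2 3 2 1 0 1 0]
  -> pairs=13 depth=4 groups=3 -> no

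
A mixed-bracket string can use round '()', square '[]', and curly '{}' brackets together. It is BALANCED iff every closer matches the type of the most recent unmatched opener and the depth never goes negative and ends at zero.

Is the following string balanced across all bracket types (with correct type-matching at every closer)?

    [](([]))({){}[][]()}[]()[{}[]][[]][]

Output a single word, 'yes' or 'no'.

Answer: no

Derivation:
pos 0: push '['; stack = [
pos 1: ']' matches '['; pop; stack = (empty)
pos 2: push '('; stack = (
pos 3: push '('; stack = ((
pos 4: push '['; stack = (([
pos 5: ']' matches '['; pop; stack = ((
pos 6: ')' matches '('; pop; stack = (
pos 7: ')' matches '('; pop; stack = (empty)
pos 8: push '('; stack = (
pos 9: push '{'; stack = ({
pos 10: saw closer ')' but top of stack is '{' (expected '}') → INVALID
Verdict: type mismatch at position 10: ')' closes '{' → no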